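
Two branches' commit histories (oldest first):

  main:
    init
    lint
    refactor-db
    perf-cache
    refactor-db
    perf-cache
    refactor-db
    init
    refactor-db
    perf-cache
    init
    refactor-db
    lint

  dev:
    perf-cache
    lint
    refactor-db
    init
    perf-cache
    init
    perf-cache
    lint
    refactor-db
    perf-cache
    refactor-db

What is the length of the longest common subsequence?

7

Pick lint (main #2, dev #2), refactor-db (main #3, dev #3), perf-cache (main #4, dev #5), perf-cache (main #6, dev #7), refactor-db (main #9, dev #9), perf-cache (main #10, dev #10), refactor-db (main #12, dev #11); all 7 commits appear in both, in order. The LCS DP gives dp[13][11] = 7, so this is optimal.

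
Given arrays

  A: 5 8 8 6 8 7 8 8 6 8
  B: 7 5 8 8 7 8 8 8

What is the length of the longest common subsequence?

Match 5 (A #1, B #2), 8 (A #3, B #3), 8 (A #5, B #4), 7 (A #6, B #5), 8 (A #7, B #6), 8 (A #8, B #7), 8 (A #10, B #8) — 7 values in the same relative order in both. dp[10][8] = 7 confirms this is the maximum.

7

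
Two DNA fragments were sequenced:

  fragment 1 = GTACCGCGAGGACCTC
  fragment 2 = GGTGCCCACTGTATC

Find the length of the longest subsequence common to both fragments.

10

One common subsequence of length 10: G (fragment 1 #1, fragment 2 #2) → T (fragment 1 #2, fragment 2 #3) → C (fragment 1 #4, fragment 2 #5) → C (fragment 1 #5, fragment 2 #6) → C (fragment 1 #7, fragment 2 #7) → A (fragment 1 #9, fragment 2 #8) → G (fragment 1 #10, fragment 2 #11) → A (fragment 1 #12, fragment 2 #13) → T (fragment 1 #15, fragment 2 #14) → C (fragment 1 #16, fragment 2 #15). The LCS DP gives dp[16][15] = 10, so this is optimal.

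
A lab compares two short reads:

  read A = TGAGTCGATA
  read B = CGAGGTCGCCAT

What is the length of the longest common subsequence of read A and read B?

Match G (read A #2, read B #2); then A (read A #3, read B #3); then G (read A #4, read B #5); then T (read A #5, read B #6); then C (read A #6, read B #7); then G (read A #7, read B #8); then A (read A #8, read B #11); then T (read A #9, read B #12) — 8 bases in the same relative order in both. Since dp[10][12] = 8, nothing longer is possible.

8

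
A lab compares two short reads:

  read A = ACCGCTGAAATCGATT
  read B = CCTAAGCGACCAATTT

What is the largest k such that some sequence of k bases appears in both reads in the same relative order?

11

Pick C [2,1]; then C [3,2]; then G [4,6]; then C [5,7]; then G [7,8]; then A [8,9]; then A [9,12]; then A [10,13]; then T [11,14]; then T [15,15]; then T [16,16]; all 11 bases appear in both, in order. Since dp[16][16] = 11, nothing longer is possible.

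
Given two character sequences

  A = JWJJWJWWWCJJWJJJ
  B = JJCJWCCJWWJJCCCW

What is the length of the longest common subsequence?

Pick J (A #1, B #1), J (A #3, B #2), J (A #4, B #4), W (A #5, B #5), J (A #6, B #8), W (A #8, B #9), W (A #9, B #10), J (A #11, B #11), J (A #12, B #12), W (A #13, B #16); all 10 characters appear in both, in order. dp[16][16] = 10 confirms this is the maximum.

10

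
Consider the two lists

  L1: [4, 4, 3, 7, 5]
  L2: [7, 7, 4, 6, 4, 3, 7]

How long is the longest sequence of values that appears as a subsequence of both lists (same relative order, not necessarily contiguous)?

4

Pick 4 (L1 #1, L2 #3), then 4 (L1 #2, L2 #5), then 3 (L1 #3, L2 #6), then 7 (L1 #4, L2 #7); all 4 values appear in both, in order. The LCS DP gives dp[5][7] = 4, so this is optimal.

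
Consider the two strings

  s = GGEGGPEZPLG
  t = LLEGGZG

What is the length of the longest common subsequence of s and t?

Pick E at s[3]=t[3], G at s[4]=t[4], G at s[5]=t[5], Z at s[8]=t[6], G at s[11]=t[7]; all 5 characters appear in both, in order. dp[11][7] = 5 confirms this is the maximum.

5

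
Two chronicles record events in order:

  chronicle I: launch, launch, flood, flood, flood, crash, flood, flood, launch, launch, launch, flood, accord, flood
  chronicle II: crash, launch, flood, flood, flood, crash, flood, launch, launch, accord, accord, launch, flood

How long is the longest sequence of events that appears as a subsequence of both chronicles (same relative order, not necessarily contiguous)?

One common subsequence of length 10: launch [2,2] → flood [3,3] → flood [4,4] → flood [5,5] → crash [6,6] → flood [8,7] → launch [9,8] → launch [10,9] → launch [11,12] → flood [14,13], and the DP table's final entry dp[14][13] is also 10, so no common subsequence is longer.

10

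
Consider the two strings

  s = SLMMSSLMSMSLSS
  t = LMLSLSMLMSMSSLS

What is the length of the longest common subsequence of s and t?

One common subsequence of length 11: L at s[2]=t[1] → M at s[3]=t[2] → S at s[5]=t[4] → S at s[6]=t[6] → L at s[7]=t[8] → M at s[8]=t[9] → S at s[9]=t[10] → M at s[10]=t[11] → S at s[11]=t[13] → L at s[12]=t[14] → S at s[14]=t[15]. The LCS DP gives dp[14][15] = 11, so this is optimal.

11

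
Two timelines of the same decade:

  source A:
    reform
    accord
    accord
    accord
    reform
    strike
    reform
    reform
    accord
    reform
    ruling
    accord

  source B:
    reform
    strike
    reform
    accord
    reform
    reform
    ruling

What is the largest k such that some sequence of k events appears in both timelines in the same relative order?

Taking reform at source A[5]=source B[1]; then strike at source A[6]=source B[2]; then reform at source A[7]=source B[3]; then reform at source A[8]=source B[5]; then reform at source A[10]=source B[6]; then ruling at source A[11]=source B[7] gives a common subsequence of length 6. Since dp[12][7] = 6, nothing longer is possible.

6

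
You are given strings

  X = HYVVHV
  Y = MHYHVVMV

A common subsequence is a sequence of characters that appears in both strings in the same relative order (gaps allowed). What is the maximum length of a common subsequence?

5

Let dp[i][j] be the LCS length of the first i characters of X and the first j characters of Y. dp[i][j] = dp[i-1][j-1]+1 when the i-th and j-th characters match, else max(dp[i-1][j], dp[i][j-1]).
    ·  M  H  Y  H  V  V  M  V
 ·  0  0  0  0  0  0  0  0  0
 H  0  0  1  1  1  1  1  1  1
 Y  0  0  1  2  2  2  2  2  2
 V  0  0  1  2  2  3  3  3  3
 V  0  0  1  2  2  3  4  4  4
 H  0  0  1  2  3  3  4  4  4
 V  0  0  1  2  3  4  4  4  5
dp[6][8] = 5. One LCS (by backtracking along matches): HYVVV.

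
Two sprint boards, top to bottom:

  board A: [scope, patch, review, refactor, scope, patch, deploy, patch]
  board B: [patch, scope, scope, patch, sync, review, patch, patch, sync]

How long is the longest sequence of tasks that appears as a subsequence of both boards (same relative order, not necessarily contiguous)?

Match scope (board A #1, board B #3); then patch (board A #2, board B #4); then review (board A #3, board B #6); then patch (board A #6, board B #7); then patch (board A #8, board B #8) — 5 tasks in the same relative order in both. The LCS DP gives dp[8][9] = 5, so this is optimal.

5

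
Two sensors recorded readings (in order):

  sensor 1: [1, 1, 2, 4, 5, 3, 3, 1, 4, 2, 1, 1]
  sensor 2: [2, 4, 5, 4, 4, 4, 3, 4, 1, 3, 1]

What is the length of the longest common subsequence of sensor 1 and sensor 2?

Let dp[i][j] be the LCS length of the first i values of sensor 1 and the first j values of sensor 2. dp[i][j] = dp[i-1][j-1]+1 when the i-th and j-th values match, else max(dp[i-1][j], dp[i][j-1]).
    ·  2  4  5  4  4  4  3  4  1  3  1
 ·  0  0  0  0  0  0  0  0  0  0  0  0
 1  0  0  0  0  0  0  0  0  0  1  1  1
 1  0  0  0  0  0  0  0  0  0  1  1  2
 2  0  1  1  1  1  1  1  1  1  1  1  2
 4  0  1  2  2  2  2  2  2  2  2  2  2
 5  0  1  2  3  3  3  3  3  3  3  3  3
 3  0  1  2  3  3  3  3  4  4  4  4  4
 3  0  1  2  3  3  3  3  4  4  4  5  5
 1  0  1  2  3  3  3  3  4  4  5  5  6
 4  0  1  2  3  4  4  4  4  5  5  5  6
 2  0  1  2  3  4  4  4  4  5  5  5  6
 1  0  1  2  3  4  4  4  4  5  6  6  6
 1  0  1  2  3  4  4  4  4  5  6  6  7
dp[12][11] = 7. One LCS (by backtracking along matches): 2, 4, 5, 3, 4, 1, 1.

7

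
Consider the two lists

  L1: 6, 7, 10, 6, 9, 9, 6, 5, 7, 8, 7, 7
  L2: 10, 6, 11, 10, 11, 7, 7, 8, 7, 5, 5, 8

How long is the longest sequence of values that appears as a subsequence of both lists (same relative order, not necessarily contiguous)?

Pick 6 [1,2], 7 [2,6], 7 [9,7], 8 [10,8], 7 [11,9]; all 5 values appear in both, in order. Since dp[12][12] = 5, nothing longer is possible.

5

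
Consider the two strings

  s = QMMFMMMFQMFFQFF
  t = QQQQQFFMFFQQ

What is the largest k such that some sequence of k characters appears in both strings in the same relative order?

Match Q at s[1]=t[5], F at s[4]=t[6], F at s[8]=t[7], M at s[10]=t[8], F at s[11]=t[9], F at s[12]=t[10], Q at s[13]=t[12] — 7 characters in the same relative order in both, and the DP table's final entry dp[15][12] is also 7, so no common subsequence is longer.

7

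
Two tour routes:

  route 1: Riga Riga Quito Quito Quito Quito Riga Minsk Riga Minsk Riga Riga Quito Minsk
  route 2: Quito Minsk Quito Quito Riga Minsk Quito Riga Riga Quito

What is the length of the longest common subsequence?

8

Match Quito at route 1[3]=route 2[1], Quito at route 1[5]=route 2[3], Quito at route 1[6]=route 2[4], Riga at route 1[7]=route 2[5], Minsk at route 1[8]=route 2[6], Riga at route 1[11]=route 2[8], Riga at route 1[12]=route 2[9], Quito at route 1[13]=route 2[10] — 8 stops in the same relative order in both. dp[14][10] = 8 confirms this is the maximum.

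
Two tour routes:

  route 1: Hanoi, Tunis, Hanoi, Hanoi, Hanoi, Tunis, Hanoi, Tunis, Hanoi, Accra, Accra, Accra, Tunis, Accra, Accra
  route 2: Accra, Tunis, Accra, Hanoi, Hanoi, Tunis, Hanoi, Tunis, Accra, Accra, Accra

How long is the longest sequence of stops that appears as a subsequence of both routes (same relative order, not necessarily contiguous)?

9

One common subsequence of length 9: Tunis at route 1[2]=route 2[2]; then Hanoi at route 1[4]=route 2[4]; then Hanoi at route 1[5]=route 2[5]; then Tunis at route 1[6]=route 2[6]; then Hanoi at route 1[7]=route 2[7]; then Tunis at route 1[8]=route 2[8]; then Accra at route 1[12]=route 2[9]; then Accra at route 1[14]=route 2[10]; then Accra at route 1[15]=route 2[11]. dp[15][11] = 9 confirms this is the maximum.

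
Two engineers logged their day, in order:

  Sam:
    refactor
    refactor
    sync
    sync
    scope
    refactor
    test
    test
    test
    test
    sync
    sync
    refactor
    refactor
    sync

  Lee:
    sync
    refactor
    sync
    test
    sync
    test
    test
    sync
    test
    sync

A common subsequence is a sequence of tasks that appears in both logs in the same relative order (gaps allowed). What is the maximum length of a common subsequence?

Pick refactor [2,2]; then sync [3,3]; then sync [4,5]; then test [7,6]; then test [8,7]; then test [10,9]; then sync [15,10]; all 7 tasks appear in both, in order. The LCS DP gives dp[15][10] = 7, so this is optimal.

7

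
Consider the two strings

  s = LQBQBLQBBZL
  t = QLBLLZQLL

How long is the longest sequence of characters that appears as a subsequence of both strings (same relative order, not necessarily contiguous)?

5

Let dp[i][j] be the LCS length of the first i characters of s and the first j characters of t. dp[i][j] = dp[i-1][j-1]+1 when the i-th and j-th characters match, else max(dp[i-1][j], dp[i][j-1]).
    ·  Q  L  B  L  L  Z  Q  L  L
 ·  0  0  0  0  0  0  0  0  0  0
 L  0  0  1  1  1  1  1  1  1  1
 Q  0  1  1  1  1  1  1  2  2  2
 B  0  1  1  2  2  2  2  2  2  2
 Q  0  1  1  2  2  2  2  3  3  3
 B  0  1  1  2  2  2  2  3  3  3
 L  0  1  2  2  3  3  3  3  4  4
 Q  0  1  2  2  3  3  3  4  4  4
 B  0  1  2  3  3  3  3  4  4  4
 B  0  1  2  3  3  3  3  4  4  4
 Z  0  1  2  3  3  3  4  4  4  4
 L  0  1  2  3  4  4  4  4  5  5
dp[11][9] = 5. One LCS (by backtracking along matches): LBQLL.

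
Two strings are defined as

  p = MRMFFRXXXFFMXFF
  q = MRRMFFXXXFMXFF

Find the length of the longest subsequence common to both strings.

Taking M (p #1, q #1); then R (p #2, q #3); then M (p #3, q #4); then F (p #4, q #5); then F (p #5, q #6); then X (p #7, q #7); then X (p #8, q #8); then X (p #9, q #9); then F (p #11, q #10); then M (p #12, q #11); then X (p #13, q #12); then F (p #14, q #13); then F (p #15, q #14) gives a common subsequence of length 13. dp[15][14] = 13 confirms this is the maximum.

13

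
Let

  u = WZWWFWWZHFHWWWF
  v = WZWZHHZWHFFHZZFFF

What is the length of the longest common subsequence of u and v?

8

Match W [1,1], then Z [2,2], then W [3,3], then W [4,8], then F [5,11], then Z [8,14], then F [10,16], then F [15,17] — 8 characters in the same relative order in both, and the DP table's final entry dp[15][17] is also 8, so no common subsequence is longer.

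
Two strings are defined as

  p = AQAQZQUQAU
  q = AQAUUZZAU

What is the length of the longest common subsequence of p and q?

One common subsequence of length 6: A [1,1]; then Q [2,2]; then A [3,3]; then Z [5,7]; then A [9,8]; then U [10,9]. Since dp[10][9] = 6, nothing longer is possible.

6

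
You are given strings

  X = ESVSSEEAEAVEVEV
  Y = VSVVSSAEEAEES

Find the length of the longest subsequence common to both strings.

9

Pick S (X #2, Y #2); then V (X #3, Y #4); then S (X #4, Y #5); then S (X #5, Y #6); then E (X #6, Y #8); then E (X #7, Y #9); then A (X #8, Y #10); then E (X #9, Y #11); then E (X #12, Y #12); all 9 characters appear in both, in order. Since dp[15][13] = 9, nothing longer is possible.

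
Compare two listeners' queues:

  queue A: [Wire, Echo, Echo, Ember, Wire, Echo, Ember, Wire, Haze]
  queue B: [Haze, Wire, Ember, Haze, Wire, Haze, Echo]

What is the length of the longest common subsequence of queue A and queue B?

4

One common subsequence of length 4: Wire [1,2]; then Ember [4,3]; then Wire [5,5]; then Echo [6,7]. Since dp[9][7] = 4, nothing longer is possible.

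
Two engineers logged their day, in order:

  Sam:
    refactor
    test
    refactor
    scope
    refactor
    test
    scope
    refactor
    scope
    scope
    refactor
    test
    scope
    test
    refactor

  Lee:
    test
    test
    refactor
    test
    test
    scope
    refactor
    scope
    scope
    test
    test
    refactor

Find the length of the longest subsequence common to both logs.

10

Taking refactor (Sam #1, Lee #3), test (Sam #2, Lee #4), test (Sam #6, Lee #5), scope (Sam #7, Lee #6), refactor (Sam #8, Lee #7), scope (Sam #9, Lee #8), scope (Sam #10, Lee #9), test (Sam #12, Lee #10), test (Sam #14, Lee #11), refactor (Sam #15, Lee #12) gives a common subsequence of length 10. The LCS DP gives dp[15][12] = 10, so this is optimal.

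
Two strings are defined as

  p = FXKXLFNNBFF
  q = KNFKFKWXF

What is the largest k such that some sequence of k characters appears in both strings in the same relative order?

Pick F [1,5], K [3,6], X [4,8], F [11,9]; all 4 characters appear in both, in order. Since dp[11][9] = 4, nothing longer is possible.

4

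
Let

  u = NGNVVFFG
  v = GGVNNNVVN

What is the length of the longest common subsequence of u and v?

4

Let dp[i][j] be the LCS length of the first i characters of u and the first j characters of v. dp[i][j] = dp[i-1][j-1]+1 when the i-th and j-th characters match, else max(dp[i-1][j], dp[i][j-1]).
    ·  G  G  V  N  N  N  V  V  N
 ·  0  0  0  0  0  0  0  0  0  0
 N  0  0  0  0  1  1  1  1  1  1
 G  0  1  1  1  1  1  1  1  1  1
 N  0  1  1  1  2  2  2  2  2  2
 V  0  1  1  2  2  2  2  3  3  3
 V  0  1  1  2  2  2  2  3  4  4
 F  0  1  1  2  2  2  2  3  4  4
 F  0  1  1  2  2  2  2  3  4  4
 G  0  1  2  2  2  2  2  3  4  4
dp[8][9] = 4. One LCS (by backtracking along matches): NNVV.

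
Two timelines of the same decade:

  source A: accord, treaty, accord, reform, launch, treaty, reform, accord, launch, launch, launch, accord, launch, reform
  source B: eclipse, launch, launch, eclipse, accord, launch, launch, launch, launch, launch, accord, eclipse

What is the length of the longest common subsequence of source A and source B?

Taking accord [1,5], launch [5,7], launch [9,8], launch [10,9], launch [11,10], accord [12,11] gives a common subsequence of length 6. Since dp[14][12] = 6, nothing longer is possible.

6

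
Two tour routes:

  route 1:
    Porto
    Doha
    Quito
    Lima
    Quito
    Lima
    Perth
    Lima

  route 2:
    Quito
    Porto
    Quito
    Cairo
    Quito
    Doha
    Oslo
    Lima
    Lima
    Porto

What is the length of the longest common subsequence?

5

One common subsequence of length 5: Porto (route 1 #1, route 2 #2), then Quito (route 1 #3, route 2 #3), then Quito (route 1 #5, route 2 #5), then Lima (route 1 #6, route 2 #8), then Lima (route 1 #8, route 2 #9). Since dp[8][10] = 5, nothing longer is possible.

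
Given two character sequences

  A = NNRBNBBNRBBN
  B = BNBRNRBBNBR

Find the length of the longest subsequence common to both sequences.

8

One common subsequence of length 8: B at A[4]=B[1], N at A[5]=B[2], B at A[6]=B[3], N at A[8]=B[5], R at A[9]=B[6], B at A[10]=B[7], B at A[11]=B[8], N at A[12]=B[9], and the DP table's final entry dp[12][11] is also 8, so no common subsequence is longer.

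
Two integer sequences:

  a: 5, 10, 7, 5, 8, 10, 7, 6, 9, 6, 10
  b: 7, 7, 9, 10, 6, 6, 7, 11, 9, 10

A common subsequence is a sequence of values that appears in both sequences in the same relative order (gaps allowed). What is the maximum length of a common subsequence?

5

Pick 7 (a #3, b #2), then 10 (a #6, b #4), then 7 (a #7, b #7), then 9 (a #9, b #9), then 10 (a #11, b #10); all 5 values appear in both, in order, and the DP table's final entry dp[11][10] is also 5, so no common subsequence is longer.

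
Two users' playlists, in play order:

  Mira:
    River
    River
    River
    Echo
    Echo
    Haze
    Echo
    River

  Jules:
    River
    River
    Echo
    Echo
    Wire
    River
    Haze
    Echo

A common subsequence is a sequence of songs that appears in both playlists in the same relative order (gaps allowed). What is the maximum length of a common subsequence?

6

One common subsequence of length 6: River [2,1], then River [3,2], then Echo [4,3], then Echo [5,4], then Haze [6,7], then Echo [7,8], and the DP table's final entry dp[8][8] is also 6, so no common subsequence is longer.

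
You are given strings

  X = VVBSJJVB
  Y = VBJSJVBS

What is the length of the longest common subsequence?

One common subsequence of length 6: V (X #2, Y #1), B (X #3, Y #2), S (X #4, Y #4), J (X #6, Y #5), V (X #7, Y #6), B (X #8, Y #7), and the DP table's final entry dp[8][8] is also 6, so no common subsequence is longer.

6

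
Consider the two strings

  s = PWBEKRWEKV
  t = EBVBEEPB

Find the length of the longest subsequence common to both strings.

Taking B [3,4], E [4,5], E [8,6] gives a common subsequence of length 3. The LCS DP gives dp[10][8] = 3, so this is optimal.

3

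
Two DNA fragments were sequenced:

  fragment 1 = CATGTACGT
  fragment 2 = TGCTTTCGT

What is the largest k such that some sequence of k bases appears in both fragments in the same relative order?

Let dp[i][j] be the LCS length of the first i bases of fragment 1 and the first j bases of fragment 2. dp[i][j] = dp[i-1][j-1]+1 when the i-th and j-th bases match, else max(dp[i-1][j], dp[i][j-1]).
    ·  T  G  C  T  T  T  C  G  T
 ·  0  0  0  0  0  0  0  0  0  0
 C  0  0  0  1  1  1  1  1  1  1
 A  0  0  0  1  1  1  1  1  1  1
 T  0  1  1  1  2  2  2  2  2  2
 G  0  1  2  2  2  2  2  2  3  3
 T  0  1  2  2  3  3  3  3  3  4
 A  0  1  2  2  3  3  3  3  3  4
 C  0  1  2  3  3  3  3  4  4  4
 G  0  1  2  3  3  3  3  4  5  5
 T  0  1  2  3  4  4  4  4  5  6
dp[9][9] = 6. One LCS (by backtracking along matches): CTTCGT.

6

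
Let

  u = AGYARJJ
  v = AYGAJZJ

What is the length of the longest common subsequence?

5

Let dp[i][j] be the LCS length of the first i characters of u and the first j characters of v. dp[i][j] = dp[i-1][j-1]+1 when the i-th and j-th characters match, else max(dp[i-1][j], dp[i][j-1]).
    ·  A  Y  G  A  J  Z  J
 ·  0  0  0  0  0  0  0  0
 A  0  1  1  1  1  1  1  1
 G  0  1  1  2  2  2  2  2
 Y  0  1  2  2  2  2  2  2
 A  0  1  2  2  3  3  3  3
 R  0  1  2  2  3  3  3  3
 J  0  1  2  2  3  4  4  4
 J  0  1  2  2  3  4  4  5
dp[7][7] = 5. One LCS (by backtracking along matches): AGAJJ.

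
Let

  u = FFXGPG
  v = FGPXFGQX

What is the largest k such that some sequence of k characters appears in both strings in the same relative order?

One common subsequence of length 4: F (u #2, v #1) → G (u #4, v #2) → P (u #5, v #3) → G (u #6, v #6), and the DP table's final entry dp[6][8] is also 4, so no common subsequence is longer.

4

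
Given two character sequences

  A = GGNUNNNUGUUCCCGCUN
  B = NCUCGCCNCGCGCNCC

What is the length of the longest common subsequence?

9

Pick N (A #3, B #1) → U (A #4, B #3) → G (A #9, B #5) → C (A #12, B #7) → C (A #13, B #9) → C (A #14, B #11) → G (A #15, B #12) → C (A #16, B #13) → N (A #18, B #14); all 9 characters appear in both, in order. The LCS DP gives dp[18][16] = 9, so this is optimal.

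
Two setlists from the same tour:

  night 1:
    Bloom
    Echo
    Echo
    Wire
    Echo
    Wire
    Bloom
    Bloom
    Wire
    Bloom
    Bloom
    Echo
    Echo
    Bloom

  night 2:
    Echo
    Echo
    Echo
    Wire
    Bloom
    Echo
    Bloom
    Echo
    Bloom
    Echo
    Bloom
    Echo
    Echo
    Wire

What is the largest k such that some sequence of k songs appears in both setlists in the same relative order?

One common subsequence of length 10: Echo (night 1 #2, night 2 #1), then Echo (night 1 #3, night 2 #2), then Echo (night 1 #5, night 2 #3), then Wire (night 1 #6, night 2 #4), then Bloom (night 1 #7, night 2 #5), then Bloom (night 1 #8, night 2 #7), then Bloom (night 1 #10, night 2 #9), then Bloom (night 1 #11, night 2 #11), then Echo (night 1 #12, night 2 #12), then Echo (night 1 #13, night 2 #13). Since dp[14][14] = 10, nothing longer is possible.

10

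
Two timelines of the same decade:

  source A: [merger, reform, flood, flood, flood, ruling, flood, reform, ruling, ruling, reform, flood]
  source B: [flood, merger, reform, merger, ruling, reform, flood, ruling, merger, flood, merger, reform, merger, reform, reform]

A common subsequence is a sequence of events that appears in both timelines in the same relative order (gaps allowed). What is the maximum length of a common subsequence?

One common subsequence of length 7: merger at source A[1]=source B[4] → reform at source A[2]=source B[6] → flood at source A[5]=source B[7] → ruling at source A[6]=source B[8] → flood at source A[7]=source B[10] → reform at source A[8]=source B[14] → reform at source A[11]=source B[15], and the DP table's final entry dp[12][15] is also 7, so no common subsequence is longer.

7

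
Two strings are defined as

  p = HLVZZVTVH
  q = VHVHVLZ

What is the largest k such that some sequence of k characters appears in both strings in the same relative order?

One common subsequence of length 3: H (p #1, q #4) → L (p #2, q #6) → Z (p #5, q #7). Since dp[9][7] = 3, nothing longer is possible.

3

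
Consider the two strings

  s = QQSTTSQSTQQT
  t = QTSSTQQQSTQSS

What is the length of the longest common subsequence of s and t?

8

Pick Q (s #2, t #1), T (s #5, t #2), S (s #6, t #3), S (s #8, t #4), T (s #9, t #5), Q (s #10, t #7), Q (s #11, t #8), T (s #12, t #10); all 8 characters appear in both, in order. dp[12][13] = 8 confirms this is the maximum.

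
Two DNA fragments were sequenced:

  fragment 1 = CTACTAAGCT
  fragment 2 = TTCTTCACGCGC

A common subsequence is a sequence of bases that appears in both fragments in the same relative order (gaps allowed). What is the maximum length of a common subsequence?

Let dp[i][j] be the LCS length of the first i bases of fragment 1 and the first j bases of fragment 2. dp[i][j] = dp[i-1][j-1]+1 when the i-th and j-th bases match, else max(dp[i-1][j], dp[i][j-1]).
    ·  T  T  C  T  T  C  A  C  G  C  G  C
 ·  0  0  0  0  0  0  0  0  0  0  0  0  0
 C  0  0  0  1  1  1  1  1  1  1  1  1  1
 T  0  1  1  1  2  2  2  2  2  2  2  2  2
 A  0  1  1  1  2  2  2  3  3  3  3  3  3
 C  0  1  1  2  2  2  3  3  4  4  4  4  4
 T  0  1  2  2  3  3  3  3  4  4  4  4  4
 A  0  1  2  2  3  3  3  4  4  4  4  4  4
 A  0  1  2  2  3  3  3  4  4  4  4  4  4
 G  0  1  2  2  3  3  3  4  4  5  5  5  5
 C  0  1  2  3  3  3  4  4  5  5  6  6  6
 T  0  1  2  3  4  4  4  4  5  5  6  6  6
dp[10][12] = 6. One LCS (by backtracking along matches): CTACGC.

6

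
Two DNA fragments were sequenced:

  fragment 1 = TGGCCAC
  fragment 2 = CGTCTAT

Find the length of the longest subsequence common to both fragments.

Let dp[i][j] be the LCS length of the first i bases of fragment 1 and the first j bases of fragment 2. dp[i][j] = dp[i-1][j-1]+1 when the i-th and j-th bases match, else max(dp[i-1][j], dp[i][j-1]).
    ·  C  G  T  C  T  A  T
 ·  0  0  0  0  0  0  0  0
 T  0  0  0  1  1  1  1  1
 G  0  0  1  1  1  1  1  1
 G  0  0  1  1  1  1  1  1
 C  0  1  1  1  2  2  2  2
 C  0  1  1  1  2  2  2  2
 A  0  1  1  1  2  2  3  3
 C  0  1  1  1  2  2  3  3
dp[7][7] = 3. One LCS (by backtracking along matches): TCA.

3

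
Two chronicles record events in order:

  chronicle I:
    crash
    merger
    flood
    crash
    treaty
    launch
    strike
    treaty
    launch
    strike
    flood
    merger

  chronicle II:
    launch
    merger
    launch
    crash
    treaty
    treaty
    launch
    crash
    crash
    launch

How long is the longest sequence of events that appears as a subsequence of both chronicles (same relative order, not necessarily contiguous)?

Pick merger (chronicle I #2, chronicle II #2), crash (chronicle I #4, chronicle II #4), treaty (chronicle I #5, chronicle II #6), launch (chronicle I #6, chronicle II #7), launch (chronicle I #9, chronicle II #10); all 5 events appear in both, in order. dp[12][10] = 5 confirms this is the maximum.

5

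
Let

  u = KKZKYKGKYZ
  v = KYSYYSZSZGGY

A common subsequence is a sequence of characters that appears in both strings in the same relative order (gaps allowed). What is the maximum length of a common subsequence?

4

Let dp[i][j] be the LCS length of the first i characters of u and the first j characters of v. dp[i][j] = dp[i-1][j-1]+1 when the i-th and j-th characters match, else max(dp[i-1][j], dp[i][j-1]).
    ·  K  Y  S  Y  Y  S  Z  S  Z  G  G  Y
 ·  0  0  0  0  0  0  0  0  0  0  0  0  0
 K  0  1  1  1  1  1  1  1  1  1  1  1  1
 K  0  1  1  1  1  1  1  1  1  1  1  1  1
 Z  0  1  1  1  1  1  1  2  2  2  2  2  2
 K  0  1  1  1  1  1  1  2  2  2  2  2  2
 Y  0  1  2  2  2  2  2  2  2  2  2  2  3
 K  0  1  2  2  2  2  2  2  2  2  2  2  3
 G  0  1  2  2  2  2  2  2  2  2  3  3  3
 K  0  1  2  2  2  2  2  2  2  2  3  3  3
 Y  0  1  2  2  3  3  3  3  3  3  3  3  4
 Z  0  1  2  2  3  3  3  4  4  4  4  4  4
dp[10][12] = 4. One LCS (by backtracking along matches): KZGY.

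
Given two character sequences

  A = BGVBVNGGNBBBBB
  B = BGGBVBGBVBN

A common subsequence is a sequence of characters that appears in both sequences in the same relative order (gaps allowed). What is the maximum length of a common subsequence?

7

Pick B (A #1, B #1) → G (A #2, B #3) → V (A #3, B #5) → B (A #4, B #6) → G (A #8, B #7) → B (A #10, B #8) → B (A #11, B #10); all 7 characters appear in both, in order, and the DP table's final entry dp[14][11] is also 7, so no common subsequence is longer.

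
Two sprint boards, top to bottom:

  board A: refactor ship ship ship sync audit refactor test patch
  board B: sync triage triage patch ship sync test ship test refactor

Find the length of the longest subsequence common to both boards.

3

Pick ship [2,5]; then ship [3,8]; then refactor [7,10]; all 3 tasks appear in both, in order, and the DP table's final entry dp[9][10] is also 3, so no common subsequence is longer.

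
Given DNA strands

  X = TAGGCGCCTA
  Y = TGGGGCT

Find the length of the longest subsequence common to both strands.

Taking T [1,1], G [3,3], G [4,4], G [6,5], C [8,6], T [9,7] gives a common subsequence of length 6. dp[10][7] = 6 confirms this is the maximum.

6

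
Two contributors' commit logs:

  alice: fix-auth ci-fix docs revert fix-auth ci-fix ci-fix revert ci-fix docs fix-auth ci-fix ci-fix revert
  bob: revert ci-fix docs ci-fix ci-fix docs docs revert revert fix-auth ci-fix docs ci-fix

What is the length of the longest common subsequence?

One common subsequence of length 8: ci-fix at alice[2]=bob[2] → docs at alice[3]=bob[3] → ci-fix at alice[6]=bob[4] → ci-fix at alice[7]=bob[5] → revert at alice[8]=bob[9] → ci-fix at alice[9]=bob[11] → docs at alice[10]=bob[12] → ci-fix at alice[13]=bob[13]. The LCS DP gives dp[14][13] = 8, so this is optimal.

8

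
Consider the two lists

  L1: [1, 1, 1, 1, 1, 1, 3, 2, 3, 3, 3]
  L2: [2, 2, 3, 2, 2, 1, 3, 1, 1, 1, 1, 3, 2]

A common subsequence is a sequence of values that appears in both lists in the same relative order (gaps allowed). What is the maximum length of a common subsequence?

7

One common subsequence of length 7: 1 (L1 #1, L2 #6) → 1 (L1 #3, L2 #8) → 1 (L1 #4, L2 #9) → 1 (L1 #5, L2 #10) → 1 (L1 #6, L2 #11) → 3 (L1 #7, L2 #12) → 2 (L1 #8, L2 #13). The LCS DP gives dp[11][13] = 7, so this is optimal.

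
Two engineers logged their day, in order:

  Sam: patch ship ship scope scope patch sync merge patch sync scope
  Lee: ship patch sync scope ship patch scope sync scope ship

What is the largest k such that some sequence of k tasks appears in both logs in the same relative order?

Taking ship (Sam #3, Lee #1), then patch (Sam #6, Lee #2), then sync (Sam #7, Lee #3), then patch (Sam #9, Lee #6), then sync (Sam #10, Lee #8), then scope (Sam #11, Lee #9) gives a common subsequence of length 6. dp[11][10] = 6 confirms this is the maximum.

6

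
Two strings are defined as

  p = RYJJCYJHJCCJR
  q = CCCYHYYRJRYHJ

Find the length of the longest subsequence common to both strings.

5

Taking R [1,8], J [3,9], Y [6,11], H [8,12], J [12,13] gives a common subsequence of length 5. Since dp[13][13] = 5, nothing longer is possible.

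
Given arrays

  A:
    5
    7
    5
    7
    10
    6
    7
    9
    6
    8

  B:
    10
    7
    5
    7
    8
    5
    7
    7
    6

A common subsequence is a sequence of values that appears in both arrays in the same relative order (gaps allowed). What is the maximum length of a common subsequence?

6

Let dp[i][j] be the LCS length of the first i values of A and the first j values of B. dp[i][j] = dp[i-1][j-1]+1 when the i-th and j-th values match, else max(dp[i-1][j], dp[i][j-1]).
    · 10  7  5  7  8  5  7  7  6
 ·  0  0  0  0  0  0  0  0  0  0
 5  0  0  0  1  1  1  1  1  1  1
 7  0  0  1  1  2  2  2  2  2  2
 5  0  0  1  2  2  2  3  3  3  3
 7  0  0  1  2  3  3  3  4  4  4
10  0  1  1  2  3  3  3  4  4  4
 6  0  1  1  2  3  3  3  4  4  5
 7  0  1  2  2  3  3  3  4  5  5
 9  0  1  2  2  3  3  3  4  5  5
 6  0  1  2  2  3  3  3  4  5  6
 8  0  1  2  2  3  4  4  4  5  6
dp[10][9] = 6. One LCS (by backtracking along matches): 5, 7, 5, 7, 7, 6.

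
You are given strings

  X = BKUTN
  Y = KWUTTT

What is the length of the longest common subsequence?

3

One common subsequence of length 3: K (X #2, Y #1) → U (X #3, Y #3) → T (X #4, Y #6). The LCS DP gives dp[5][6] = 3, so this is optimal.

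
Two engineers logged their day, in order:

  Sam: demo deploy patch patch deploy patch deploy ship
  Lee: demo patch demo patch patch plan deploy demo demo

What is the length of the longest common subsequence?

Pick demo at Sam[1]=Lee[1], patch at Sam[3]=Lee[2], patch at Sam[4]=Lee[4], patch at Sam[6]=Lee[5], deploy at Sam[7]=Lee[7]; all 5 tasks appear in both, in order, and the DP table's final entry dp[8][9] is also 5, so no common subsequence is longer.

5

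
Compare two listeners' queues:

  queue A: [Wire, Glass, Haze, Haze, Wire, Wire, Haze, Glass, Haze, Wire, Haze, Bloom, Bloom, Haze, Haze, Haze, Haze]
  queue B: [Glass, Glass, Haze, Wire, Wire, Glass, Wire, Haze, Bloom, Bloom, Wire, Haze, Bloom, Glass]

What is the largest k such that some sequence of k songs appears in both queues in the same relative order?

10

Pick Glass (queue A #2, queue B #2), Haze (queue A #4, queue B #3), Wire (queue A #5, queue B #4), Wire (queue A #6, queue B #5), Glass (queue A #8, queue B #6), Wire (queue A #10, queue B #7), Haze (queue A #11, queue B #8), Bloom (queue A #12, queue B #9), Bloom (queue A #13, queue B #10), Haze (queue A #14, queue B #12); all 10 songs appear in both, in order. dp[17][14] = 10 confirms this is the maximum.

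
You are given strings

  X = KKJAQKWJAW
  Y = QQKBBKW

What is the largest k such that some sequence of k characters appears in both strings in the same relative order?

One common subsequence of length 3: K at X[1]=Y[3], then K at X[6]=Y[6], then W at X[10]=Y[7]. The LCS DP gives dp[10][7] = 3, so this is optimal.

3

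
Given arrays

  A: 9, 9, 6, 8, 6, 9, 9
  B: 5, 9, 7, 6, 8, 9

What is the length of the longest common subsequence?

4

Let dp[i][j] be the LCS length of the first i values of A and the first j values of B. dp[i][j] = dp[i-1][j-1]+1 when the i-th and j-th values match, else max(dp[i-1][j], dp[i][j-1]).
    ·  5  9  7  6  8  9
 ·  0  0  0  0  0  0  0
 9  0  0  1  1  1  1  1
 9  0  0  1  1  1  1  2
 6  0  0  1  1  2  2  2
 8  0  0  1  1  2  3  3
 6  0  0  1  1  2  3  3
 9  0  0  1  1  2  3  4
 9  0  0  1  1  2  3  4
dp[7][6] = 4. One LCS (by backtracking along matches): 9, 6, 8, 9.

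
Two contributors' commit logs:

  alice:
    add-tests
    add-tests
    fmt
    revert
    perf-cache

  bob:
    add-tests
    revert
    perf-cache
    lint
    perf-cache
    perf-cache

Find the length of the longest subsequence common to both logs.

One common subsequence of length 3: add-tests (alice #2, bob #1), then revert (alice #4, bob #2), then perf-cache (alice #5, bob #6). The LCS DP gives dp[5][6] = 3, so this is optimal.

3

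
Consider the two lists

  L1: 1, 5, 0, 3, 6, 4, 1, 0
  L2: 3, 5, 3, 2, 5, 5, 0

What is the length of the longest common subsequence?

Let dp[i][j] be the LCS length of the first i values of L1 and the first j values of L2. dp[i][j] = dp[i-1][j-1]+1 when the i-th and j-th values match, else max(dp[i-1][j], dp[i][j-1]).
    ·  3  5  3  2  5  5  0
 ·  0  0  0  0  0  0  0  0
 1  0  0  0  0  0  0  0  0
 5  0  0  1  1  1  1  1  1
 0  0  0  1  1  1  1  1  2
 3  0  1  1  2  2  2  2  2
 6  0  1  1  2  2  2  2  2
 4  0  1  1  2  2  2  2  2
 1  0  1  1  2  2  2  2  2
 0  0  1  1  2  2  2  2  3
dp[8][7] = 3. One LCS (by backtracking along matches): 5, 3, 0.

3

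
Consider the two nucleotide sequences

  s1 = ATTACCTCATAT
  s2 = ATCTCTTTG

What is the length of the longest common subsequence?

Let dp[i][j] be the LCS length of the first i bases of s1 and the first j bases of s2. dp[i][j] = dp[i-1][j-1]+1 when the i-th and j-th bases match, else max(dp[i-1][j], dp[i][j-1]).
    ·  A  T  C  T  C  T  T  T  G
 ·  0  0  0  0  0  0  0  0  0  0
 A  0  1  1  1  1  1  1  1  1  1
 T  0  1  2  2  2  2  2  2  2  2
 T  0  1  2  2  3  3  3  3  3  3
 A  0  1  2  2  3  3  3  3  3  3
 C  0  1  2  3  3  4  4  4  4  4
 C  0  1  2  3  3  4  4  4  4  4
 T  0  1  2  3  4  4  5  5  5  5
 C  0  1  2  3  4  5  5  5  5  5
 A  0  1  2  3  4  5  5  5  5  5
 T  0  1  2  3  4  5  6  6  6  6
 A  0  1  2  3  4  5  6  6  6  6
 T  0  1  2  3  4  5  6  7  7  7
dp[12][9] = 7. One LCS (by backtracking along matches): ATTCTTT.

7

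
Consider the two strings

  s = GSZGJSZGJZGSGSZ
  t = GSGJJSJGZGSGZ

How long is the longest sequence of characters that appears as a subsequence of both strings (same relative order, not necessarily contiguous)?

Pick G (s #1, t #1) → S (s #2, t #2) → G (s #4, t #3) → J (s #5, t #5) → S (s #6, t #6) → G (s #8, t #8) → Z (s #10, t #9) → G (s #11, t #10) → S (s #12, t #11) → G (s #13, t #12) → Z (s #15, t #13); all 11 characters appear in both, in order. Since dp[15][13] = 11, nothing longer is possible.

11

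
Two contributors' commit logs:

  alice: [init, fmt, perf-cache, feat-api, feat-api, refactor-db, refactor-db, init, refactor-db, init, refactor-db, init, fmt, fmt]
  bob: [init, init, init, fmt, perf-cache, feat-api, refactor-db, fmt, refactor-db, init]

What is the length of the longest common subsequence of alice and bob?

Match init [1,3], fmt [2,4], perf-cache [3,5], feat-api [5,6], refactor-db [6,7], refactor-db [11,9], init [12,10] — 7 commits in the same relative order in both. Since dp[14][10] = 7, nothing longer is possible.

7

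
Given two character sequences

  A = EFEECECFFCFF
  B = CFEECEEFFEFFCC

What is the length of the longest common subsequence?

Taking F at A[2]=B[2] → E at A[3]=B[3] → E at A[4]=B[4] → C at A[5]=B[5] → E at A[6]=B[7] → F at A[8]=B[8] → F at A[9]=B[9] → F at A[11]=B[11] → F at A[12]=B[12] gives a common subsequence of length 9. dp[12][14] = 9 confirms this is the maximum.

9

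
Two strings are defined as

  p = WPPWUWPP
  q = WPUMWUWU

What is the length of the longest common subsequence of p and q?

Pick W [1,1]; then P [2,2]; then W [4,5]; then U [5,6]; then W [6,7]; all 5 characters appear in both, in order, and the DP table's final entry dp[8][8] is also 5, so no common subsequence is longer.

5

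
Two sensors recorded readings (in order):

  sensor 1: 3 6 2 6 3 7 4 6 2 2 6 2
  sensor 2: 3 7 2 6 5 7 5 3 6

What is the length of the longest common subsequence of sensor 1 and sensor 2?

5

Let dp[i][j] be the LCS length of the first i values of sensor 1 and the first j values of sensor 2. dp[i][j] = dp[i-1][j-1]+1 when the i-th and j-th values match, else max(dp[i-1][j], dp[i][j-1]).
    ·  3  7  2  6  5  7  5  3  6
 ·  0  0  0  0  0  0  0  0  0  0
 3  0  1  1  1  1  1  1  1  1  1
 6  0  1  1  1  2  2  2  2  2  2
 2  0  1  1  2  2  2  2  2  2  2
 6  0  1  1  2  3  3  3  3  3  3
 3  0  1  1  2  3  3  3  3  4  4
 7  0  1  2  2  3  3  4  4  4  4
 4  0  1  2  2  3  3  4  4  4  4
 6  0  1  2  2  3  3  4  4  4  5
 2  0  1  2  3  3  3  4  4  4  5
 2  0  1  2  3  3  3  4  4  4  5
 6  0  1  2  3  4  4  4  4  4  5
 2  0  1  2  3  4  4  4  4  4  5
dp[12][9] = 5. One LCS (by backtracking along matches): 3, 2, 6, 3, 6.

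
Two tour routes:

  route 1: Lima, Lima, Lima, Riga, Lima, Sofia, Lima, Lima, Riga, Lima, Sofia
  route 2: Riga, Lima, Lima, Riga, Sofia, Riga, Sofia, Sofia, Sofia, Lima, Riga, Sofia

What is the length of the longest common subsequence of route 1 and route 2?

Match Lima (route 1 #1, route 2 #2) → Lima (route 1 #2, route 2 #3) → Riga (route 1 #4, route 2 #6) → Sofia (route 1 #6, route 2 #9) → Lima (route 1 #8, route 2 #10) → Riga (route 1 #9, route 2 #11) → Sofia (route 1 #11, route 2 #12) — 7 stops in the same relative order in both. The LCS DP gives dp[11][12] = 7, so this is optimal.

7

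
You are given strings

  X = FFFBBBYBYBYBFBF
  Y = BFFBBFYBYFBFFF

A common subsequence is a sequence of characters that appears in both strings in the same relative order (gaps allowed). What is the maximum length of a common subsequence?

10

Taking F (X #2, Y #2); then F (X #3, Y #3); then B (X #4, Y #4); then B (X #5, Y #5); then Y (X #7, Y #7); then B (X #8, Y #8); then Y (X #9, Y #9); then B (X #10, Y #11); then F (X #13, Y #13); then F (X #15, Y #14) gives a common subsequence of length 10. dp[15][14] = 10 confirms this is the maximum.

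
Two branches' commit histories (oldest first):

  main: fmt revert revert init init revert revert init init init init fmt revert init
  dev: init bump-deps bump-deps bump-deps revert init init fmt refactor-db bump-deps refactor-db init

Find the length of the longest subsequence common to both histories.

Match init at main[4]=dev[1], then revert at main[7]=dev[5], then init at main[10]=dev[6], then init at main[11]=dev[7], then fmt at main[12]=dev[8], then init at main[14]=dev[12] — 6 commits in the same relative order in both. dp[14][12] = 6 confirms this is the maximum.

6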